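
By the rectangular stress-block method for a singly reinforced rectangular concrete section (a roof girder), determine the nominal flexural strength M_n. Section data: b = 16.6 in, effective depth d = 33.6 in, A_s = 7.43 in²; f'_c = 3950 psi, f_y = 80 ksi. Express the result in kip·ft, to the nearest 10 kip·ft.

T = A_s f_y = 7.43 × 80 = 594.4 kips.
a = T/(0.85 f'_c b) = 594.4/(0.85 × 3.95 × 16.6) = 10.665 in.
M_n = T(d − a/2) = 594.4 × (33.6 − 5.3325) = 16802.2 kip·in = 16802.2/12 = 1400.18 kip·ft.

M_n ≈ 1400 kip·ft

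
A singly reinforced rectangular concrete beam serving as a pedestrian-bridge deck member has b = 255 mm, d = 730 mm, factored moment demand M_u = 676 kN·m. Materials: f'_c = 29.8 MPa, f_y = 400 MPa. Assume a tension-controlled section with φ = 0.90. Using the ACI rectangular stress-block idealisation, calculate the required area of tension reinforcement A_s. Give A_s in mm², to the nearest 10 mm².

M_n = M_u/φ = 676/0.90 = 751.111 kN·m.
With M_n = 0.85 f'_c a b (d − a/2), solve the quadratic for a:
a = d − √(d² − 2M_n/(0.85 f'_c b)) = 730 − √(730² − 2 × 751.111×10⁶/(0.85 × 29.8 × 255)) = 181.98 mm.
A_s = 0.85 f'_c a b / f_y = 0.85 × 29.8 × 181.98 × 255 / 400 = 2938.6 mm².

A_s ≈ 2940 mm²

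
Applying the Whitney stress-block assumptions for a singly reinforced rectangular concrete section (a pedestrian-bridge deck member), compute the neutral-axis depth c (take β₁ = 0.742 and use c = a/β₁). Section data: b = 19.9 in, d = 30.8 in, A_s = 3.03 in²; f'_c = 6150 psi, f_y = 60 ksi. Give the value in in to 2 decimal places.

T = A_s f_y = 3.03 × 60 = 181.8 kips.
a = T/(0.85 f'_c b) = 181.8/(0.85 × 6.15 × 19.9) = 1.7476 in.
With β₁ = 0.742, c = a/β₁ = 1.7476/0.742 = 2.36 in.

c ≈ 2.36 in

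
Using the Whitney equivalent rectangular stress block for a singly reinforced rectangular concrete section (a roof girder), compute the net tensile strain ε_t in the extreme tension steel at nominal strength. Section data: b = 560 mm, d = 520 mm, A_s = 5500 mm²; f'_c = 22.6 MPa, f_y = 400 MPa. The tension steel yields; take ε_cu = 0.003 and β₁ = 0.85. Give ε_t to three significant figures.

ε_t ≈ 0.00348

a = A_s f_y/(0.85 f'_c b) = 204.51 mm.
β₁ = 0.85, so c = a/β₁ = 204.51/0.85 = 240.60 mm.
From the linear strain diagram with ε_cu = 0.003: ε_t = 0.003 (d − c)/c = 0.003 × (520 − 240.60)/240.60 = 0.00348.
ε_t < 0.004 — the section is over-reinforced for flexure under ACI limits.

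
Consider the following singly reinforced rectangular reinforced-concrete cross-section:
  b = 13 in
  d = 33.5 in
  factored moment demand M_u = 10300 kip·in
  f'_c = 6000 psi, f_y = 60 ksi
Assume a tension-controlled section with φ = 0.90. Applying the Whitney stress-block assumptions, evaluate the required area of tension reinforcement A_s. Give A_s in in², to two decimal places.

M_n = M_u/φ = 10300/0.90 = 11444.4 kip·in.
From M_n = 0.85 f'_c a b (d − a/2):
a = d − √(d² − 2M_n/(0.85 f'_c b)) = 33.5 − √(33.5² − 2 × 11444.4/(0.85 × 6 × 13)) = 5.625 in.
A_s = 0.85 f'_c a b / f_y = 0.85 × 6 × 5.625 × 13 / 60 = 6.216 in².

A_s ≈ 6.22 in²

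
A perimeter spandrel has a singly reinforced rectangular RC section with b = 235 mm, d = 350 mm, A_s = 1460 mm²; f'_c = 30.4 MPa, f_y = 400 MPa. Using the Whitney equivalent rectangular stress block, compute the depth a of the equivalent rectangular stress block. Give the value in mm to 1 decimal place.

a ≈ 96.2 mm

T = A_s f_y = 1460 × 400 = 584000 N = 584 kN.
Setting C = 0.85 f'_c a b equal to T: a = 584000/(0.85 × 30.4 × 235) = 96.2 mm.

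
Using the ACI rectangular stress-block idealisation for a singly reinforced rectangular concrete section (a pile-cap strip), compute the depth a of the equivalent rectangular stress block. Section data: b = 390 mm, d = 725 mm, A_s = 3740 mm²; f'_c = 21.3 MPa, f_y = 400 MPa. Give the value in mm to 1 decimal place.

a ≈ 211.9 mm

T = A_s f_y = 3740 × 400 = 1496000 N = 1496 kN.
Setting C = 0.85 f'_c a b equal to T: a = 1496000/(0.85 × 21.3 × 390) = 211.9 mm.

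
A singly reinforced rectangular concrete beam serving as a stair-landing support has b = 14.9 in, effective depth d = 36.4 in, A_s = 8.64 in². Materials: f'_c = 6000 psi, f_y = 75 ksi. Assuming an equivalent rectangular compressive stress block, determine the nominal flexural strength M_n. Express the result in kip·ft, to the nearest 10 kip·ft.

M_n ≈ 1740 kip·ft

T = A_s f_y = 8.64 × 75 = 648 kips.
a = T/(0.85 f'_c b) = 648/(0.85 × 6 × 14.9) = 8.527 in.
M_n = T(d − a/2) = 648 × (36.4 − 4.2635) = 20824.5 kip·in = 20824.5/12 = 1735.38 kip·ft.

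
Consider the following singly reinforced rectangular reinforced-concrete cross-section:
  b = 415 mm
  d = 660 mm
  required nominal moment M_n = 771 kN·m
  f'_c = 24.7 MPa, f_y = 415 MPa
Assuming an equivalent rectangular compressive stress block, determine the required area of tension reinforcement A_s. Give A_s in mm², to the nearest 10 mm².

A_s ≈ 3180 mm²

With M_n = 0.85 f'_c a b (d − a/2), solve the quadratic for a:
a = d − √(d² − 2M_n/(0.85 f'_c b)) = 660 − √(660² − 2 × 771×10⁶/(0.85 × 24.7 × 415)) = 151.45 mm.
A_s = 0.85 f'_c a b / f_y = 0.85 × 24.7 × 151.45 × 415 / 415 = 3179.7 mm².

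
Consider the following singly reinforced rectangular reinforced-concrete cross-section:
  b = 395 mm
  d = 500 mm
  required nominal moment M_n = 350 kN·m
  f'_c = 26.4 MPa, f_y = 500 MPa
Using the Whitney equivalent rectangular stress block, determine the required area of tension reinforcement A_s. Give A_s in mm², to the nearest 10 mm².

A_s ≈ 1530 mm²

With M_n = 0.85 f'_c a b (d − a/2), solve the quadratic for a:
a = d − √(d² − 2M_n/(0.85 f'_c b)) = 500 − √(500² − 2 × 350×10⁶/(0.85 × 26.4 × 395)) = 86.45 mm.
A_s = 0.85 f'_c a b / f_y = 0.85 × 26.4 × 86.45 × 395 / 500 = 1532.6 mm².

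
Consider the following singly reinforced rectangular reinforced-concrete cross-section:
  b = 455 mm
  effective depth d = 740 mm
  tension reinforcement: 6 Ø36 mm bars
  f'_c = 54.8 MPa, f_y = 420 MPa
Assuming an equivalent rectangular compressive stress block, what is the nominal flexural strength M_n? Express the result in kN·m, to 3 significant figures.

M_n ≈ 1740 kN·m

A_s = 6 × 1018 = 6108 mm².
T = A_s f_y = 6108 × 420 = 2565360 N = 2565.36 kN.
From C = T: a = T/(0.85 f'_c b) = 2565360/(0.85 × 54.8 × 455) = 121.04 mm.
M_n = T(d − a/2) = 2565.36 kN × (740 − 60.52) mm = 1743.11 kN·m.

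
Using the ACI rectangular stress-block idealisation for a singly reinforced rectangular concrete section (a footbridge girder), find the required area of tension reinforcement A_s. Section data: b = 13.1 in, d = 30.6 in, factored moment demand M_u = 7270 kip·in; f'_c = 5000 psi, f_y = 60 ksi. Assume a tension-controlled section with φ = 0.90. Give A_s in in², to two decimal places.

A_s ≈ 4.81 in²

M_n = M_u/φ = 7270/0.90 = 8077.78 kip·in.
From M_n = 0.85 f'_c a b (d − a/2):
a = d − √(d² − 2M_n/(0.85 f'_c b)) = 30.6 − √(30.6² − 2 × 8077.78/(0.85 × 5 × 13.1)) = 5.180 in.
A_s = 0.85 f'_c a b / f_y = 0.85 × 5 × 5.180 × 13.1 / 60 = 4.807 in².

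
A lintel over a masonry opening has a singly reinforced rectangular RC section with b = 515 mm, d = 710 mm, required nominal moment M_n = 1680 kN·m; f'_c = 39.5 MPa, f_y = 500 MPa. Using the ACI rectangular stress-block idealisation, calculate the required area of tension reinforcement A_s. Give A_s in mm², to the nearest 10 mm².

With M_n = 0.85 f'_c a b (d − a/2), solve the quadratic for a:
a = d − √(d² − 2M_n/(0.85 f'_c b)) = 710 − √(710² − 2 × 1680×10⁶/(0.85 × 39.5 × 515)) = 153.42 mm.
A_s = 0.85 f'_c a b / f_y = 0.85 × 39.5 × 153.42 × 515 / 500 = 5305.6 mm².

A_s ≈ 5310 mm²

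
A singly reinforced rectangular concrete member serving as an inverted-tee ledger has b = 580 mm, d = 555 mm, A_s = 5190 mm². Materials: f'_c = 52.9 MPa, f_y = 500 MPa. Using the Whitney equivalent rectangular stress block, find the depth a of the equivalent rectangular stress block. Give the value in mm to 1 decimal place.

T = A_s f_y = 5190 × 500 = 2595000 N = 2595 kN.
Setting C = 0.85 f'_c a b equal to T: a = 2595000/(0.85 × 52.9 × 580) = 99.5 mm.

a ≈ 99.5 mm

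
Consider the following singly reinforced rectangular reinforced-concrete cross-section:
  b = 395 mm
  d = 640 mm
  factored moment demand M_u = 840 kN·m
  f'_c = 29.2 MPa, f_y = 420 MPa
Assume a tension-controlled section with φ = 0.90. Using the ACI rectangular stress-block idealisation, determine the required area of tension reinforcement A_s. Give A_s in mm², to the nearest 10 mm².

A_s ≈ 4010 mm²

M_n = M_u/φ = 840/0.90 = 933.333 kN·m.
With M_n = 0.85 f'_c a b (d − a/2), solve the quadratic for a:
a = d − √(d² − 2M_n/(0.85 f'_c b)) = 640 − √(640² − 2 × 933.333×10⁶/(0.85 × 29.2 × 395)) = 171.81 mm.
A_s = 0.85 f'_c a b / f_y = 0.85 × 29.2 × 171.81 × 395 / 420 = 4010.5 mm².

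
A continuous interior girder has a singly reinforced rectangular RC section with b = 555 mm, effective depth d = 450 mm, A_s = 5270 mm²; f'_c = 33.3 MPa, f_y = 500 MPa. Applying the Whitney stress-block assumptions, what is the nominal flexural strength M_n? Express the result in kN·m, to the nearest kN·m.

M_n ≈ 965 kN·m

T = A_s f_y = 5270 × 500 = 2635000 N = 2635 kN.
From C = T: a = T/(0.85 f'_c b) = 2635000/(0.85 × 33.3 × 555) = 167.74 mm.
M_n = T(d − a/2) = 2635 kN × (450 − 83.87) mm = 964.75 kN·m.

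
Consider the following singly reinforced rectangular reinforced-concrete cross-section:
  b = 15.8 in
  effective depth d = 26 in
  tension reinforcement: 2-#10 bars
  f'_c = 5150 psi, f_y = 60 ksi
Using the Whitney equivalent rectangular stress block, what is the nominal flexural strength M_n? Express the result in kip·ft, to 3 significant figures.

M_n ≈ 316 kip·ft

A_s = 2 × 1.27 = 2.54 in².
T = A_s f_y = 2.54 × 60 = 152.4 kips.
a = T/(0.85 f'_c b) = 152.4/(0.85 × 5.15 × 15.8) = 2.203 in.
M_n = T(d − a/2) = 152.4 × (26 − 1.1015) = 3794.5 kip·in = 3794.5/12 = 316.21 kip·ft.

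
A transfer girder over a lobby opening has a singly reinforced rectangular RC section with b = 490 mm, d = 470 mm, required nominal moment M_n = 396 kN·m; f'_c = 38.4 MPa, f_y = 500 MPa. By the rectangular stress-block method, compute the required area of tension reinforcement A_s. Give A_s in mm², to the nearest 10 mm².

A_s ≈ 1790 mm²

With M_n = 0.85 f'_c a b (d − a/2), solve the quadratic for a:
a = d − √(d² − 2M_n/(0.85 f'_c b)) = 470 − √(470² − 2 × 396×10⁶/(0.85 × 38.4 × 490)) = 56.02 mm.
A_s = 0.85 f'_c a b / f_y = 0.85 × 38.4 × 56.02 × 490 / 500 = 1791.9 mm².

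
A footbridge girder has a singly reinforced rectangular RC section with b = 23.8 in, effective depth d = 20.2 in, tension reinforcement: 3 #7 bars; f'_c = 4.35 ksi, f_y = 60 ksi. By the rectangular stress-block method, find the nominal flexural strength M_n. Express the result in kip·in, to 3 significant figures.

A_s = 3 × 0.6 = 1.8 in².
T = A_s f_y = 1.8 × 60 = 108 kips.
a = T/(0.85 f'_c b) = 108/(0.85 × 4.35 × 23.8) = 1.227 in.
M_n = T(d − a/2) = 108 × (20.2 − 0.6135) = 2115.3 kip·in.

M_n ≈ 2120 kip·in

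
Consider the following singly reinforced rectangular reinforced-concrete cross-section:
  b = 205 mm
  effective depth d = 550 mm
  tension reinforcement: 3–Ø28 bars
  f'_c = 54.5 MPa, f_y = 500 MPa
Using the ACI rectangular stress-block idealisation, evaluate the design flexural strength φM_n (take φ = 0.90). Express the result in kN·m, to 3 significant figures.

φM_n ≈ 417 kN·m

A_s = 3 × 616 = 1848 mm².
T = A_s f_y = 1848 × 500 = 924000 N = 924 kN.
From C = T: a = T/(0.85 f'_c b) = 924000/(0.85 × 54.5 × 205) = 97.30 mm.
M_n = T(d − a/2) = 924 kN × (550 − 48.65) mm = 463.25 kN·m.
φM_n = 0.90 × 463.25 = 416.93 kN·m.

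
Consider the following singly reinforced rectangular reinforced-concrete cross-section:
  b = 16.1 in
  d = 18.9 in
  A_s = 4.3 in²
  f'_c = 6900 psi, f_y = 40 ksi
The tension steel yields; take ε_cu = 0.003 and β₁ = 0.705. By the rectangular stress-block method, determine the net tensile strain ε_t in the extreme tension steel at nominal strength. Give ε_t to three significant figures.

ε_t ≈ 0.0189

a = A_s f_y/(0.85 f'_c b) = 1.822 in.
β₁ = 0.705, so c = a/β₁ = 1.822/0.705 = 2.584 in.
From the linear strain diagram with ε_cu = 0.003: ε_t = 0.003 (d − c)/c = 0.003 × (18.9 − 2.584)/2.584 = 0.0189.
Since ε_t ≥ 0.005, the section is tension-controlled.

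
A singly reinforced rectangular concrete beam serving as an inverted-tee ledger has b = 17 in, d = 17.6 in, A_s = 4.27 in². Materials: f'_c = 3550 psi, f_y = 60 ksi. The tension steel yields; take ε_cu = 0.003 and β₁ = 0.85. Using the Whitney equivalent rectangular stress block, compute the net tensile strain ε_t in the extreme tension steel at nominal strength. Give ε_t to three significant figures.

a = A_s f_y/(0.85 f'_c b) = 4.994 in.
β₁ = 0.85, so c = a/β₁ = 4.994/0.85 = 5.875 in.
From the linear strain diagram with ε_cu = 0.003: ε_t = 0.003 (d − c)/c = 0.003 × (17.6 − 5.875)/5.875 = 0.00599.
Since ε_t ≥ 0.005, the section is tension-controlled.

ε_t ≈ 0.00599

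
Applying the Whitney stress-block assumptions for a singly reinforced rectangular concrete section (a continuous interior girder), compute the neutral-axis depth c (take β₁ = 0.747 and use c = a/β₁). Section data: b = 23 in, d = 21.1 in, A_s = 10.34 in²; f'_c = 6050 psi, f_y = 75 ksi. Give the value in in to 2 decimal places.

c ≈ 8.78 in

T = A_s f_y = 10.34 × 75 = 775.5 kips.
a = T/(0.85 f'_c b) = 775.5/(0.85 × 6.05 × 23) = 6.5566 in.
With β₁ = 0.747, c = a/β₁ = 6.5566/0.747 = 8.78 in.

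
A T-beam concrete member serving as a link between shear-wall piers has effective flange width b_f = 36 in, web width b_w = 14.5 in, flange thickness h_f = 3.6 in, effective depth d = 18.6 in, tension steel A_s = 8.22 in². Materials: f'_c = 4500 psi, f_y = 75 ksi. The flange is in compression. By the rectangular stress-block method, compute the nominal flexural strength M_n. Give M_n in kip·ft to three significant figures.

Tension: T = A_s f_y = 8.22 × 75 = 616.5 kips.
Try a within the flange: a = T/(0.85 f'_c b_f) = 616.5/(0.85 × 4.5 × 36) = 4.477 in.
a = 4.477 > h_f = 3.6 in: the block extends into the web. Split into flange-overhang and web parts.
C_f = 0.85 f'_c (b_f − b_w) h_f = 0.85 × 4.5 × (36 − 14.5) × 3.6 = 296.1 kips.
Remaining web compression depth: a_w = (T − C_f)/(0.85 f'_c b_w) = (616.5 − 296.1)/(0.85 × 4.5 × 14.5) = 5.777 in.
M_n = C_f(d − h_f/2) + (T − C_f)(d − a_w/2) = 296.1 × (18.6 − 1.8) + 320.4 × (18.6 − 2.8885) = 4974.5 + 5034.0 = 10008.5 kip·in.
M_n = 10008.5/12 = 834.04 kip·ft.

M_n ≈ 834 kip·ft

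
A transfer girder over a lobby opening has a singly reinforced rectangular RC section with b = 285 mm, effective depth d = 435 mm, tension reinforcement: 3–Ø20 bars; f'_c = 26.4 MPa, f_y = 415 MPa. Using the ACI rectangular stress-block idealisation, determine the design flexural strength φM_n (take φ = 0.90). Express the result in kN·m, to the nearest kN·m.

φM_n ≈ 142 kN·m

A_s = 3 × 314 = 942 mm².
T = A_s f_y = 942 × 415 = 390930 N = 390.93 kN.
From C = T: a = T/(0.85 f'_c b) = 390930/(0.85 × 26.4 × 285) = 61.13 mm.
M_n = T(d − a/2) = 390.93 kN × (435 − 30.565) mm = 158.11 kN·m.
φM_n = 0.90 × 158.11 = 142.30 kN·m.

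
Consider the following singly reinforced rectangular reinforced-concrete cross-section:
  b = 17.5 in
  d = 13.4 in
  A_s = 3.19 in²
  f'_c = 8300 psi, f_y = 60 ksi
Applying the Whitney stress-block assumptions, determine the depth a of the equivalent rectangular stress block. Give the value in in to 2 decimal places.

a ≈ 1.55 in

T = A_s f_y = 3.19 × 60 = 191.4 kips.
a = T/(0.85 f'_c b) = 191.4/(0.85 × 8.3 × 17.5) = 1.55 in.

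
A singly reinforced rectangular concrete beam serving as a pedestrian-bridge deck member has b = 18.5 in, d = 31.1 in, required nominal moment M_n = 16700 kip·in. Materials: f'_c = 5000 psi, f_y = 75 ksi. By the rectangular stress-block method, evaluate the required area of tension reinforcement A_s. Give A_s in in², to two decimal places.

From M_n = 0.85 f'_c a b (d − a/2):
a = d − √(d² − 2M_n/(0.85 f'_c b)) = 31.1 − √(31.1² − 2 × 16700/(0.85 × 5 × 18.5)) = 7.810 in.
A_s = 0.85 f'_c a b / f_y = 0.85 × 5 × 7.810 × 18.5 / 75 = 8.187 in².

A_s ≈ 8.19 in²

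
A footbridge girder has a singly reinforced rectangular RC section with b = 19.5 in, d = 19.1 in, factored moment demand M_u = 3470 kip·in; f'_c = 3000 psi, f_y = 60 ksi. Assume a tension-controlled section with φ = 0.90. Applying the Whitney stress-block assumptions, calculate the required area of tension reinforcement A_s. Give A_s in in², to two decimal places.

M_n = M_u/φ = 3470/0.90 = 3855.56 kip·in.
From M_n = 0.85 f'_c a b (d − a/2):
a = d − √(d² − 2M_n/(0.85 f'_c b)) = 19.1 − √(19.1² − 2 × 3855.56/(0.85 × 3 × 19.5)) = 4.618 in.
A_s = 0.85 f'_c a b / f_y = 0.85 × 3 × 4.618 × 19.5 / 60 = 3.827 in².

A_s ≈ 3.83 in²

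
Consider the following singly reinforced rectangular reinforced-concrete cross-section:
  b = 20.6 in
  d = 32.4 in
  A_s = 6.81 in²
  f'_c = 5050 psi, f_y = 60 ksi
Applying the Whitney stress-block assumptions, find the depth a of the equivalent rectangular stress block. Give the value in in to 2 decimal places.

T = A_s f_y = 6.81 × 60 = 408.6 kips.
a = T/(0.85 f'_c b) = 408.6/(0.85 × 5.05 × 20.6) = 4.62 in.

a ≈ 4.62 in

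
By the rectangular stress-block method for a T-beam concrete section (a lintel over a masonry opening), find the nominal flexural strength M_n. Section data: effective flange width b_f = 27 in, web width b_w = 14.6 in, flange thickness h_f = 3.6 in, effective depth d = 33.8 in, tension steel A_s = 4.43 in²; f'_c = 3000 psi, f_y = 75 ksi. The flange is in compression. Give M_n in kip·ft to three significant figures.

M_n ≈ 865 kip·ft

Tension: T = A_s f_y = 4.43 × 75 = 332.25 kips.
Try a within the flange: a = T/(0.85 f'_c b_f) = 332.25/(0.85 × 3 × 27) = 4.826 in.
a = 4.826 > h_f = 3.6 in: the block extends into the web. Split into flange-overhang and web parts.
C_f = 0.85 f'_c (b_f − b_w) h_f = 0.85 × 3 × (27 − 14.6) × 3.6 = 113.8 kips.
Remaining web compression depth: a_w = (T − C_f)/(0.85 f'_c b_w) = (332.25 − 113.8)/(0.85 × 3 × 14.6) = 5.868 in.
M_n = C_f(d − h_f/2) + (T − C_f)(d − a_w/2) = 113.8 × (33.8 − 1.8) + 218.45 × (33.8 − 2.934) = 3641.6 + 6742.7 = 10384.3 kip·in.
M_n = 10384.3/12 = 865.36 kip·ft.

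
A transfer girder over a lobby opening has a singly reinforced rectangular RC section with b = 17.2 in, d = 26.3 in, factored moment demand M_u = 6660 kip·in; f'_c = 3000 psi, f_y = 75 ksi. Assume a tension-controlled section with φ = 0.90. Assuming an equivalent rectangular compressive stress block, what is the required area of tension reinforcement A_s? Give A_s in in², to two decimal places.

M_n = M_u/φ = 6660/0.90 = 7400 kip·in.
From M_n = 0.85 f'_c a b (d − a/2):
a = d − √(d² − 2M_n/(0.85 f'_c b)) = 26.3 − √(26.3² − 2 × 7400/(0.85 × 3 × 17.2)) = 7.478 in.
A_s = 0.85 f'_c a b / f_y = 0.85 × 3 × 7.478 × 17.2 / 75 = 4.373 in².

A_s ≈ 4.37 in²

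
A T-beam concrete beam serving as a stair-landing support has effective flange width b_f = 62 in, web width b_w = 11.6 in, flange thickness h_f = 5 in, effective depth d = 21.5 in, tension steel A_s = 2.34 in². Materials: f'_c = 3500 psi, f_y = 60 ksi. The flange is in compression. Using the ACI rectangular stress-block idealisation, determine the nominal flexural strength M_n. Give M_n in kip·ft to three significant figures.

Tension: T = A_s f_y = 2.34 × 60 = 140.4 kips.
Try a within the flange: a = T/(0.85 f'_c b_f) = 140.4/(0.85 × 3.5 × 62) = 0.761 in.
Since a = 0.761 ≤ h_f = 5 in, the stress block lies entirely in the flange; analyse as a rectangular beam of width b_f.
M_n = T(d − a/2) = 140.4 × (21.5 − 0.3805) = 2965.2 kip·in.
M_n = 2965.2/12 = 247.10 kip·ft.

M_n ≈ 247 kip·ft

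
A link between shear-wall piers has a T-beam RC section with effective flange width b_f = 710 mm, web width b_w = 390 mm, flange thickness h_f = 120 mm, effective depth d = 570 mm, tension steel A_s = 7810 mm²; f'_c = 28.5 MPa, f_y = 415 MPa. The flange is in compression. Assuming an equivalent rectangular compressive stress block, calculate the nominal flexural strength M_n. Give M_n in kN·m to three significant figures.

Tension: T = A_s f_y = 7810 × 415 = 3241150 N.
Try a within the flange: a = T/(0.85 f'_c b_f) = 3241150/(0.85 × 28.5 × 710) = 188.44 mm.
a = 188.44 > h_f = 120 mm: the block extends into the web. Split into flange-overhang and web parts.
C_f = 0.85 f'_c (b_f − b_w) h_f = 0.85 × 28.5 × (710 − 390) × 120 = 930240 N.
Remaining web compression depth: a_w = (T − C_f)/(0.85 f'_c b_w) = (3241150 − 930240)/(0.85 × 28.5 × 390) = 244.60 mm.
M_n = C_f(d − h_f/2) + (T − C_f)(d − a_w/2) = 930240 × (570 − 60) + 2310910 × (570 − 122.3) = 474.42 + 1034.59 = 1509.01 × 10⁶ N·mm.
M_n = 1509.01 kN·m.

M_n ≈ 1510 kN·m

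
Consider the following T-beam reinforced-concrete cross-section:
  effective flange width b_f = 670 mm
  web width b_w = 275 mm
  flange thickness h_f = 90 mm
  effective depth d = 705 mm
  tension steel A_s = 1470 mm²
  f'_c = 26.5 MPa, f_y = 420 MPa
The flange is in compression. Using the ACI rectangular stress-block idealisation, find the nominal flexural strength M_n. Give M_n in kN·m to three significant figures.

M_n ≈ 423 kN·m

Tension: T = A_s f_y = 1470 × 420 = 617400 N.
Try a within the flange: a = T/(0.85 f'_c b_f) = 617400/(0.85 × 26.5 × 670) = 40.91 mm.
Since a = 40.91 ≤ h_f = 90 mm, the stress block lies entirely in the flange; analyse as a rectangular beam of width b_f.
M_n = T(d − a/2) = 617400 × (705 − 20.455) = 422.64 × 10⁶ N·mm.
M_n = 422.64 kN·m.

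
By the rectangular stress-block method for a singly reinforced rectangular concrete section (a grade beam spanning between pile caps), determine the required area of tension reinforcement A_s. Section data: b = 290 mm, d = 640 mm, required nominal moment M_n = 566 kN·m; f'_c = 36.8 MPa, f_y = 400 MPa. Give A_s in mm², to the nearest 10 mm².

A_s ≈ 2410 mm²

With M_n = 0.85 f'_c a b (d − a/2), solve the quadratic for a:
a = d − √(d² − 2M_n/(0.85 f'_c b)) = 640 − √(640² − 2 × 566×10⁶/(0.85 × 36.8 × 290)) = 106.32 mm.
A_s = 0.85 f'_c a b / f_y = 0.85 × 36.8 × 106.32 × 290 / 400 = 2411.1 mm².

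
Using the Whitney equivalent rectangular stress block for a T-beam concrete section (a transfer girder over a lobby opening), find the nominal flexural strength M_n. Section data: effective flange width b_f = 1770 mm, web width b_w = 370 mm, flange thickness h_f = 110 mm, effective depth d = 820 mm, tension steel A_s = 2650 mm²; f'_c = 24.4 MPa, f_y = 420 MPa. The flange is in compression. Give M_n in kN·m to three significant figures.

Tension: T = A_s f_y = 2650 × 420 = 1113000 N.
Try a within the flange: a = T/(0.85 f'_c b_f) = 1113000/(0.85 × 24.4 × 1770) = 30.32 mm.
Since a = 30.32 ≤ h_f = 110 mm, the stress block lies entirely in the flange; analyse as a rectangular beam of width b_f.
M_n = T(d − a/2) = 1113000 × (820 − 15.16) = 895.79 × 10⁶ N·mm.
M_n = 895.79 kN·m.

M_n ≈ 896 kN·m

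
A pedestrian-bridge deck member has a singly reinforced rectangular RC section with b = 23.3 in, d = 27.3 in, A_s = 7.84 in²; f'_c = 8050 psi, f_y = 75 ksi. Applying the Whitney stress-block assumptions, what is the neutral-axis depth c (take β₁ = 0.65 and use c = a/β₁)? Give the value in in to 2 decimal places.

T = A_s f_y = 7.84 × 75 = 588 kips.
a = T/(0.85 f'_c b) = 588/(0.85 × 8.05 × 23.3) = 3.6881 in.
With β₁ = 0.65, c = a/β₁ = 3.6881/0.65 = 5.67 in.

c ≈ 5.67 in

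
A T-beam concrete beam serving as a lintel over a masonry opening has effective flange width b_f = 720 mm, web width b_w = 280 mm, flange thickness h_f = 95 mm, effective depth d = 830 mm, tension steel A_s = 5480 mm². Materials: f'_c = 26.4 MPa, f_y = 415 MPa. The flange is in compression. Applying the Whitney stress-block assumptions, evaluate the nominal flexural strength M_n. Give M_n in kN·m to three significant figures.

Tension: T = A_s f_y = 5480 × 415 = 2274200 N.
Try a within the flange: a = T/(0.85 f'_c b_f) = 2274200/(0.85 × 26.4 × 720) = 140.76 mm.
a = 140.76 > h_f = 95 mm: the block extends into the web. Split into flange-overhang and web parts.
C_f = 0.85 f'_c (b_f − b_w) h_f = 0.85 × 26.4 × (720 − 280) × 95 = 937992 N.
Remaining web compression depth: a_w = (T − C_f)/(0.85 f'_c b_w) = (2274200 − 937992)/(0.85 × 26.4 × 280) = 212.66 mm.
M_n = C_f(d − h_f/2) + (T − C_f)(d − a_w/2) = 937992 × (830 − 47.5) + 1336208 × (830 − 106.33) = 733.98 + 966.97 = 1700.95 × 10⁶ N·mm.
M_n = 1700.95 kN·m.

M_n ≈ 1700 kN·m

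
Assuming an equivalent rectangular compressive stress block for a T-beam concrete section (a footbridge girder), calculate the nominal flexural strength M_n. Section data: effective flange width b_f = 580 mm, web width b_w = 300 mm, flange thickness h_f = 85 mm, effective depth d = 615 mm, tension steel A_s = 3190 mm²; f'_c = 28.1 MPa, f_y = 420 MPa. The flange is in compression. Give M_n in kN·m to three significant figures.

Tension: T = A_s f_y = 3190 × 420 = 1339800 N.
Try a within the flange: a = T/(0.85 f'_c b_f) = 1339800/(0.85 × 28.1 × 580) = 96.71 mm.
a = 96.71 > h_f = 85 mm: the block extends into the web. Split into flange-overhang and web parts.
C_f = 0.85 f'_c (b_f − b_w) h_f = 0.85 × 28.1 × (580 − 300) × 85 = 568463 N.
Remaining web compression depth: a_w = (T − C_f)/(0.85 f'_c b_w) = (1339800 − 568463)/(0.85 × 28.1 × 300) = 107.65 mm.
M_n = C_f(d − h_f/2) + (T − C_f)(d − a_w/2) = 568463 × (615 − 42.5) + 771337 × (615 − 53.825) = 325.45 + 432.86 = 758.31 × 10⁶ N·mm.
M_n = 758.31 kN·m.

M_n ≈ 758 kN·m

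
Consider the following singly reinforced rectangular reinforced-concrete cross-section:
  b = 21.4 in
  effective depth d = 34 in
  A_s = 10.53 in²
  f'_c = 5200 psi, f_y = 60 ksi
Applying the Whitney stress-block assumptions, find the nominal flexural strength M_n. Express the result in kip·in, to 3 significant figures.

M_n ≈ 19400 kip·in

T = A_s f_y = 10.53 × 60 = 631.8 kips.
a = T/(0.85 f'_c b) = 631.8/(0.85 × 5.2 × 21.4) = 6.679 in.
M_n = T(d − a/2) = 631.8 × (34 − 3.3395) = 19371.3 kip·in.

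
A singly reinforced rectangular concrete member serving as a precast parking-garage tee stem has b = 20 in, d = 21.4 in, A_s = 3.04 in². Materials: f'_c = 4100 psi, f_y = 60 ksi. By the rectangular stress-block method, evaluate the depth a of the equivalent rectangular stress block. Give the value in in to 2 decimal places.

T = A_s f_y = 3.04 × 60 = 182.4 kips.
a = T/(0.85 f'_c b) = 182.4/(0.85 × 4.1 × 20) = 2.62 in.

a ≈ 2.62 in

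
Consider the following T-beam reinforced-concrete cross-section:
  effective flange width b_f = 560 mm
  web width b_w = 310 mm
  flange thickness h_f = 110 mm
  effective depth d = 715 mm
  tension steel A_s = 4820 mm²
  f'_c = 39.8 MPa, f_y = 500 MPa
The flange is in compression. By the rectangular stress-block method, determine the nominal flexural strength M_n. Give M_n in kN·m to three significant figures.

M_n ≈ 1570 kN·m

Tension: T = A_s f_y = 4820 × 500 = 2410000 N.
Try a within the flange: a = T/(0.85 f'_c b_f) = 2410000/(0.85 × 39.8 × 560) = 127.21 mm.
a = 127.21 > h_f = 110 mm: the block extends into the web. Split into flange-overhang and web parts.
C_f = 0.85 f'_c (b_f − b_w) h_f = 0.85 × 39.8 × (560 − 310) × 110 = 930325 N.
Remaining web compression depth: a_w = (T − C_f)/(0.85 f'_c b_w) = (2410000 − 930325)/(0.85 × 39.8 × 310) = 141.09 mm.
M_n = C_f(d − h_f/2) + (T − C_f)(d − a_w/2) = 930325 × (715 − 55) + 1479675 × (715 − 70.545) = 614.01 + 953.58 = 1567.59 × 10⁶ N·mm.
M_n = 1567.59 kN·m.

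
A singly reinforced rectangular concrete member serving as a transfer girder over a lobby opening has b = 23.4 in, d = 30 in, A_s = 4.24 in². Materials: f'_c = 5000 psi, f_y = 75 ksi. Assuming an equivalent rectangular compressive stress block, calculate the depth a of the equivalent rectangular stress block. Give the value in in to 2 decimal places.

a ≈ 3.20 in

T = A_s f_y = 4.24 × 75 = 318 kips.
a = T/(0.85 f'_c b) = 318/(0.85 × 5 × 23.4) = 3.20 in.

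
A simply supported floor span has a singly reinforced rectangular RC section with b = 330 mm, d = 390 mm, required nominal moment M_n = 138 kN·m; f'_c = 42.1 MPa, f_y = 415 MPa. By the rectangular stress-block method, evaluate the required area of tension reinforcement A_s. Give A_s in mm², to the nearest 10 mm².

With M_n = 0.85 f'_c a b (d − a/2), solve the quadratic for a:
a = d − √(d² − 2M_n/(0.85 f'_c b)) = 390 − √(390² − 2 × 138×10⁶/(0.85 × 42.1 × 330)) = 31.21 mm.
A_s = 0.85 f'_c a b / f_y = 0.85 × 42.1 × 31.21 × 330 / 415 = 888.1 mm².

A_s ≈ 890 mm²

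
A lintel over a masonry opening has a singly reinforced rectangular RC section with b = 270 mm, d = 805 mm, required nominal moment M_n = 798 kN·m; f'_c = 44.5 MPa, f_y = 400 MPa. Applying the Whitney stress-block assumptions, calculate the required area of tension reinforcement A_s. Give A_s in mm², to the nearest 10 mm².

A_s ≈ 2650 mm²

With M_n = 0.85 f'_c a b (d − a/2), solve the quadratic for a:
a = d − √(d² − 2M_n/(0.85 f'_c b)) = 805 − √(805² − 2 × 798×10⁶/(0.85 × 44.5 × 270)) = 103.75 mm.
A_s = 0.85 f'_c a b / f_y = 0.85 × 44.5 × 103.75 × 270 / 400 = 2648.9 mm².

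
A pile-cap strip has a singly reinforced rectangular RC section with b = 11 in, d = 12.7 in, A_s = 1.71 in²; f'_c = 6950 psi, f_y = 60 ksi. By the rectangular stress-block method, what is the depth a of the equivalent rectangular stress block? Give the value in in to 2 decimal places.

a ≈ 1.58 in

T = A_s f_y = 1.71 × 60 = 102.6 kips.
a = T/(0.85 f'_c b) = 102.6/(0.85 × 6.95 × 11) = 1.58 in.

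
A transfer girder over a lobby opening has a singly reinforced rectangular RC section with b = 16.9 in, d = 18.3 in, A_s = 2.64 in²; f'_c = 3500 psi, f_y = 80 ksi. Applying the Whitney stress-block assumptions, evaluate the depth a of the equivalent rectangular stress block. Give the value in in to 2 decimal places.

T = A_s f_y = 2.64 × 80 = 211.2 kips.
a = T/(0.85 f'_c b) = 211.2/(0.85 × 3.5 × 16.9) = 4.20 in.

a ≈ 4.20 in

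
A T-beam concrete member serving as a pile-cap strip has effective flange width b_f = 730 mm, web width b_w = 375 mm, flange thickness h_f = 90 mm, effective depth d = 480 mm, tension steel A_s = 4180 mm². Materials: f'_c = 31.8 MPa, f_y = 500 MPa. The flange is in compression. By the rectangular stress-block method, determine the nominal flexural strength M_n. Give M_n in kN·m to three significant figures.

Tension: T = A_s f_y = 4180 × 500 = 2090000 N.
Try a within the flange: a = T/(0.85 f'_c b_f) = 2090000/(0.85 × 31.8 × 730) = 105.92 mm.
a = 105.92 > h_f = 90 mm: the block extends into the web. Split into flange-overhang and web parts.
C_f = 0.85 f'_c (b_f − b_w) h_f = 0.85 × 31.8 × (730 − 375) × 90 = 863609 N.
Remaining web compression depth: a_w = (T − C_f)/(0.85 f'_c b_w) = (2090000 − 863609)/(0.85 × 31.8 × 375) = 120.99 mm.
M_n = C_f(d − h_f/2) + (T − C_f)(d − a_w/2) = 863609 × (480 − 45) + 1226391 × (480 − 60.495) = 375.67 + 514.48 = 890.15 × 10⁶ N·mm.
M_n = 890.15 kN·m.

M_n ≈ 890 kN·m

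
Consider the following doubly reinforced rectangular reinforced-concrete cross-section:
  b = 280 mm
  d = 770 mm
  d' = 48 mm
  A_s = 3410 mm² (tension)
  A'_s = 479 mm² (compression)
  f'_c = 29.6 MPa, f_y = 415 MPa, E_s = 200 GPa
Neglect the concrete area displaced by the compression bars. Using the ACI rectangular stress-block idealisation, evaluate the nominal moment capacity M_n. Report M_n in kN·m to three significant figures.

M_n ≈ 975 kN·m

Assume both tension and compression steel yield.
Net tension couple steel: A_s − A'_s = 2931 mm².
a = (A_s − A'_s) f_y / (0.85 f'_c b) = 1216365/(0.85 × 29.6 × 280) = 172.66 mm.
c = a/β₁ = 172.66/0.839 = 205.79 mm; ε'_s = 0.003(c − d')/c = 0.0023 ≥ f_y/E_s = 0.0021, so compression steel does yield.
M_n = (A_s − A'_s) f_y (d − a/2) + A'_s f_y (d − d') = [1216365 × (770 − 86.33) + 198785 × (770 − 48)] × 10⁻⁶ = 831.59 + 143.52 = 975.11 kN·m.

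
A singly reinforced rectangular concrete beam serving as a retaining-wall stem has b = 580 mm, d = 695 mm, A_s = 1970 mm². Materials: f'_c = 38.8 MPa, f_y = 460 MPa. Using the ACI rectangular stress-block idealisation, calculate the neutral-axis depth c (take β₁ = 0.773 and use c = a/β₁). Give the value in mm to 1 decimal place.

c ≈ 61.3 mm

T = A_s f_y = 1970 × 460 = 906200 N = 906.2 kN.
Setting C = 0.85 f'_c a b equal to T: a = 906200/(0.85 × 38.8 × 580) = 47.375 mm.
With β₁ = 0.773, c = a/β₁ = 47.375/0.773 = 61.3 mm.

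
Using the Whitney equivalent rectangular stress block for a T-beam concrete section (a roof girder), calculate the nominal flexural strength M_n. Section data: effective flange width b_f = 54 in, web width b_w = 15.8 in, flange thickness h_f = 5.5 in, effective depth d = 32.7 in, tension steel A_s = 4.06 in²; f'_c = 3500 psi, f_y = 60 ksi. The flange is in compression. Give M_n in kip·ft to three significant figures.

M_n ≈ 648 kip·ft

Tension: T = A_s f_y = 4.06 × 60 = 243.6 kips.
Try a within the flange: a = T/(0.85 f'_c b_f) = 243.6/(0.85 × 3.5 × 54) = 1.516 in.
Since a = 1.516 ≤ h_f = 5.5 in, the stress block lies entirely in the flange; analyse as a rectangular beam of width b_f.
M_n = T(d − a/2) = 243.6 × (32.7 − 0.758) = 7781.1 kip·in.
M_n = 7781.1/12 = 648.43 kip·ft.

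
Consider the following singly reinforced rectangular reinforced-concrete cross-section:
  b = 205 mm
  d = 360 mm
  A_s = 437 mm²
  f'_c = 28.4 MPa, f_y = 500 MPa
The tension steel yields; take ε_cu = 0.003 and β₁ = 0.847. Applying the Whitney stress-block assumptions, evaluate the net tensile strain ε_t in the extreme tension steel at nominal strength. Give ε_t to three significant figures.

a = A_s f_y/(0.85 f'_c b) = 44.15 mm.
β₁ = 0.847, so c = a/β₁ = 44.15/0.847 = 52.13 mm.
From the linear strain diagram with ε_cu = 0.003: ε_t = 0.003 (d − c)/c = 0.003 × (360 − 52.13)/52.13 = 0.0177.
Since ε_t ≥ 0.005, the section is tension-controlled.

ε_t ≈ 0.0177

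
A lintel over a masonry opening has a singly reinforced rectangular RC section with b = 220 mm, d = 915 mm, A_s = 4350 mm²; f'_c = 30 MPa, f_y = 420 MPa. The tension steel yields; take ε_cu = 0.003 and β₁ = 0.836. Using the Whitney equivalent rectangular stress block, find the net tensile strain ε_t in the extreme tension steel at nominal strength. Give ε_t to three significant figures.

ε_t ≈ 0.00405

a = A_s f_y/(0.85 f'_c b) = 325.67 mm.
β₁ = 0.836, so c = a/β₁ = 325.67/0.836 = 389.56 mm.
From the linear strain diagram with ε_cu = 0.003: ε_t = 0.003 (d − c)/c = 0.003 × (915 − 389.56)/389.56 = 0.00405.
ε_t is between 0.004 and 0.005 — transition zone.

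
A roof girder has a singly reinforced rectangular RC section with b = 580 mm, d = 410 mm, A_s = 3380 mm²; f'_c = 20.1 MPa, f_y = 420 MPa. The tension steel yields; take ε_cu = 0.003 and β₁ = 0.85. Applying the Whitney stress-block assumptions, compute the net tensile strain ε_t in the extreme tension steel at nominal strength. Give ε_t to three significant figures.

ε_t ≈ 0.00430

a = A_s f_y/(0.85 f'_c b) = 143.26 mm.
β₁ = 0.85, so c = a/β₁ = 143.26/0.85 = 168.54 mm.
From the linear strain diagram with ε_cu = 0.003: ε_t = 0.003 (d − c)/c = 0.003 × (410 − 168.54)/168.54 = 0.00430.
ε_t is between 0.004 and 0.005 — transition zone.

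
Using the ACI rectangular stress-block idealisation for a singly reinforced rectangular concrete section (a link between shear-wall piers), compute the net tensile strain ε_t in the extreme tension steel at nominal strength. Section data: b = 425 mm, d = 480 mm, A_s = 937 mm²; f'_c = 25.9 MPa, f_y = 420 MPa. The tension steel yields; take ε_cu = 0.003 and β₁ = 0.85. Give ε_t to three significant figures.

ε_t ≈ 0.0261

a = A_s f_y/(0.85 f'_c b) = 42.06 mm.
β₁ = 0.85, so c = a/β₁ = 42.06/0.85 = 49.48 mm.
From the linear strain diagram with ε_cu = 0.003: ε_t = 0.003 (d − c)/c = 0.003 × (480 − 49.48)/49.48 = 0.0261.
Since ε_t ≥ 0.005, the section is tension-controlled.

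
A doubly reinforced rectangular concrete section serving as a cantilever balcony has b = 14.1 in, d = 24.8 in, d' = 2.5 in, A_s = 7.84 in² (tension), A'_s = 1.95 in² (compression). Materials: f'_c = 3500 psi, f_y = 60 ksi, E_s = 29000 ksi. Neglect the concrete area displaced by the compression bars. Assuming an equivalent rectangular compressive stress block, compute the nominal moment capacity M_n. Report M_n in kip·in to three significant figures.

M_n ≈ 9880 kip·in

Assume both steels yield.
a = (A_s − A'_s) f_y/(0.85 f'_c b) = (7.84 − 1.95) × 60/(0.85 × 3.5 × 14.1) = 8.425 in.
c = a/β₁ = 8.425/0.85 = 9.912 in; ε'_s = 0.003(c − d')/c = 0.0022 ≥ ε_y = 0.0021, so the compression steel yields.
M_n = (A_s − A'_s) f_y (d − a/2) + A'_s f_y (d − d') = 353.4 × (24.8 − 4.2125) + 117 × (24.8 − 2.5) = 7275.6 + 2609.1 = 9884.7 kip·in.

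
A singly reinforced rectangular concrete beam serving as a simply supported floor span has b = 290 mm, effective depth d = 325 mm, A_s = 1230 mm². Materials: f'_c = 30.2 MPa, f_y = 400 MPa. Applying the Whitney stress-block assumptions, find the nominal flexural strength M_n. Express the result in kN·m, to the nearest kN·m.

M_n ≈ 144 kN·m

T = A_s f_y = 1230 × 400 = 492000 N = 492 kN.
From C = T: a = T/(0.85 f'_c b) = 492000/(0.85 × 30.2 × 290) = 66.09 mm.
M_n = T(d − a/2) = 492 kN × (325 − 33.045) mm = 143.64 kN·m.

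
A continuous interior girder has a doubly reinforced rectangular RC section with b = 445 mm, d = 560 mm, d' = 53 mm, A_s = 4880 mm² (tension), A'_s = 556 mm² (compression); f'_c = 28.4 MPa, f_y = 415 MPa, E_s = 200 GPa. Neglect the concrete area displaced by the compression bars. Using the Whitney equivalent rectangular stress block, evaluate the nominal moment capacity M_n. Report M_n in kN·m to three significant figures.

Assume both tension and compression steel yield.
Net tension couple steel: A_s − A'_s = 4324 mm².
a = (A_s − A'_s) f_y / (0.85 f'_c b) = 1794460/(0.85 × 28.4 × 445) = 167.05 mm.
c = a/β₁ = 167.05/0.847 = 197.23 mm; ε'_s = 0.003(c − d')/c = 0.0022 ≥ f_y/E_s = 0.0021, so compression steel does yield.
M_n = (A_s − A'_s) f_y (d − a/2) + A'_s f_y (d − d') = [1794460 × (560 − 83.525) + 230740 × (560 − 53)] × 10⁻⁶ = 855.02 + 116.99 = 972.01 kN·m.

M_n ≈ 972 kN·m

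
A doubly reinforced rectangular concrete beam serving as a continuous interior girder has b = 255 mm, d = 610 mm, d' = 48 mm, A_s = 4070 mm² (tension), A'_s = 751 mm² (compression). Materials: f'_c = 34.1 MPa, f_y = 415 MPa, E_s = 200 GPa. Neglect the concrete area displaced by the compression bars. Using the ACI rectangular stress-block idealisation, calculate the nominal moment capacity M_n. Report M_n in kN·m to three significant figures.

M_n ≈ 887 kN·m

Assume both tension and compression steel yield.
Net tension couple steel: A_s − A'_s = 3319 mm².
a = (A_s − A'_s) f_y / (0.85 f'_c b) = 1377385/(0.85 × 34.1 × 255) = 186.36 mm.
c = a/β₁ = 186.36/0.806 = 231.22 mm; ε'_s = 0.003(c − d')/c = 0.0024 ≥ f_y/E_s = 0.0021, so compression steel does yield.
M_n = (A_s − A'_s) f_y (d − a/2) + A'_s f_y (d − d') = [1377385 × (610 − 93.18) + 311665 × (610 − 48)] × 10⁻⁶ = 711.86 + 175.16 = 887.02 kN·m.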